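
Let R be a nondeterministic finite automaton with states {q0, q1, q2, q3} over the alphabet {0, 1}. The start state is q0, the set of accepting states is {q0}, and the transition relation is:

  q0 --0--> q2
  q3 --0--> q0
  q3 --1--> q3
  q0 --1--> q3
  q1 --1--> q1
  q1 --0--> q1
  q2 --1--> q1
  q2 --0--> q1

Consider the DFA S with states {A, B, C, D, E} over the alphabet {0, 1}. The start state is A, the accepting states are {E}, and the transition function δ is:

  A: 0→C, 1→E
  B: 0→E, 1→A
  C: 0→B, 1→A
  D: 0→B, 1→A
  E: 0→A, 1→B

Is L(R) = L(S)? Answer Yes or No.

No

The empty string ε is accepted by R but rejected by S.
So L(R) ≠ L(S).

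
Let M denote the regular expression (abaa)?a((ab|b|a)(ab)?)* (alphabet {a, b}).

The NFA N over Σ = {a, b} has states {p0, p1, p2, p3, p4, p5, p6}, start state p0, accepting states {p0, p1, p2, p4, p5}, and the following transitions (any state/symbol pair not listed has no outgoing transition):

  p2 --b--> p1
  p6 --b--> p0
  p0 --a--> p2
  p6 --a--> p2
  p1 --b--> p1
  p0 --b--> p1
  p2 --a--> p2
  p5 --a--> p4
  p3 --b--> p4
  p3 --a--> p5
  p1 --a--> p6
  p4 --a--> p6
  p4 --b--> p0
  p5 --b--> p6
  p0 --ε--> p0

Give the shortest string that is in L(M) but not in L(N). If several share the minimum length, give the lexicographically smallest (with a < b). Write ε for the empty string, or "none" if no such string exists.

aba

The string aba is accepted by M but not by N.
No shorter string lies in the difference, and aba is the lexicographically first length-3 string in L(M) \ L(N).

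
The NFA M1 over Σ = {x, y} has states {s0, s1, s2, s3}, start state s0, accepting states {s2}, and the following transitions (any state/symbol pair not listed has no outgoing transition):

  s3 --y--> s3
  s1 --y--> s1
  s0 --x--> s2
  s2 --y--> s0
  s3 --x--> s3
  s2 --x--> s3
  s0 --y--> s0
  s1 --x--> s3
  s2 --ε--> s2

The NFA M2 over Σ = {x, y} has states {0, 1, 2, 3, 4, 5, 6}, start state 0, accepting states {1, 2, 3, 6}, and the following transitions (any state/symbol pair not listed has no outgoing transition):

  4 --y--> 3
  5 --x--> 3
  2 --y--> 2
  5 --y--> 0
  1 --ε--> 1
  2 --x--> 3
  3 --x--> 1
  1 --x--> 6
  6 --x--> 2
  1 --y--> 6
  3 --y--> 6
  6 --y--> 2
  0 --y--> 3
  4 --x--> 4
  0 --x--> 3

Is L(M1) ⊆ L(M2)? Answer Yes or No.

Yes

Exploring the product automaton M1 × M2 from the start pair (s0, 0), following both machines on each input symbol, reaches 11 state pairs: (s0, 0), (s2, 3), (s0, 3), (s3, 1), (s0, 6), (s2, 1), (s3, 6), (s2, 2), (s0, 2), (s3, 2), (s3, 3).
M1 accepts in {s2} and M2 accepts in {1, 2, 3, 6}. The reachable pairs whose M1-component is accepting are (s2, 3), (s2, 1), (s2, 2); in each of them the M2-component is accepting too, so the product for L(M1) \ L(M2) (M1-component accepting, M2-component rejecting) has no reachable accepting pair and the difference is empty.
Hence every string in L(M1) is also in L(M2).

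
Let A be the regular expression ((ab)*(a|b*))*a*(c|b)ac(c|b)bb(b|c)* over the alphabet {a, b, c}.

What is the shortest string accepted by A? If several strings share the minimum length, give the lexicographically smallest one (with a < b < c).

bacbbb

By inspection of the expression, no string of length less than 6 matches, and bacbbb is the lexicographically first match of length 6.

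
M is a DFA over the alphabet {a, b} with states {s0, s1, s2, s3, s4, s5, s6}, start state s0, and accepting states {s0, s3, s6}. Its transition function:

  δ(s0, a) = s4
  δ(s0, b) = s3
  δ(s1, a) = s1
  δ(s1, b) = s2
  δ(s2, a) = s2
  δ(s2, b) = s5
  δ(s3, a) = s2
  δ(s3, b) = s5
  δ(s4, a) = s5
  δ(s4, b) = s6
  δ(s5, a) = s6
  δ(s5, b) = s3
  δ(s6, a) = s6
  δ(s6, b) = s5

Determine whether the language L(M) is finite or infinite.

infinite

State s2 is reachable from the start and can reach an accepting state, and it lies on the cycle s2 → s2.
Traversing that cycle any number of times yields accepted strings of unbounded length, so the language is infinite.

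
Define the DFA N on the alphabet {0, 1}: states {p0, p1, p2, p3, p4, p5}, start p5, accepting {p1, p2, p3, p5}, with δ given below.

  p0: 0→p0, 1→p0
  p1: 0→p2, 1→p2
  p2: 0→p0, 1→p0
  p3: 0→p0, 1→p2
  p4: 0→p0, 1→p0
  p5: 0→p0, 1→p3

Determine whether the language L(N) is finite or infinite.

finite

The useful states (reachable from p5 and able to reach an accepting state) are {p2, p3, p5}.
Restricted to these states the transition graph has no cycle, so every accepting path has bounded length and L is finite.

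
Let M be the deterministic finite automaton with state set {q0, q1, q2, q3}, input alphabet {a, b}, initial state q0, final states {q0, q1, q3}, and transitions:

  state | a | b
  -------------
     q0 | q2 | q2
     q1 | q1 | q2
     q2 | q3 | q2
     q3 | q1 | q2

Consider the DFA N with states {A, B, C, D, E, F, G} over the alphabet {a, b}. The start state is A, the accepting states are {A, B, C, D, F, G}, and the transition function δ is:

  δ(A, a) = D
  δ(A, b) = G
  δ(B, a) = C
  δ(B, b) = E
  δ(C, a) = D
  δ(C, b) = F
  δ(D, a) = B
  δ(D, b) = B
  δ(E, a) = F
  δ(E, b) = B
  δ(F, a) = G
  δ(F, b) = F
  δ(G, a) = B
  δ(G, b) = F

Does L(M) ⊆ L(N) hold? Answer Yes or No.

Exploring the product automaton M × N from the start pair (q0, A), following both machines on each input symbol, reaches 14 state pairs: (q0, A), (q2, D), (q2, G), (q3, B), (q2, B), (q2, F), (q1, C), (q2, E), (q3, C), (q3, G), (q1, D), (q3, F), (q1, B), (q1, G).
M accepts in {q0, q1, q3} and N accepts in {A, B, C, D, F, G}. The reachable pairs whose M-component is accepting are (q0, A), (q3, B), (q1, C), (q3, C), (q3, G), (q1, D), (q3, F), (q1, B), (q1, G); in each of them the N-component is accepting too, so the product for L(M) \ L(N) (M-component accepting, N-component rejecting) has no reachable accepting pair and the difference is empty.
Hence every string in L(M) is also in L(N).

Yes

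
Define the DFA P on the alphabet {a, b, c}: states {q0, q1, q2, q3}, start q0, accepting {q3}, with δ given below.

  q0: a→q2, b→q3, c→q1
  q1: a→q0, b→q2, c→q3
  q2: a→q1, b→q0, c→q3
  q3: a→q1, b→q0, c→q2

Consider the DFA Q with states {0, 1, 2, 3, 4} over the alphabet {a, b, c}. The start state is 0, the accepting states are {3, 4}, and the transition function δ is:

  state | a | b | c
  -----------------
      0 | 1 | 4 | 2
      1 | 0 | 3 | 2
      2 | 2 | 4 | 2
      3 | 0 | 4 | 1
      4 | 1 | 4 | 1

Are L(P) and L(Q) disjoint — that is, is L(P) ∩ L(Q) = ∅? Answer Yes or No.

The string b is accepted by both P and Q.
Hence L(P) ∩ L(Q) ≠ ∅.

No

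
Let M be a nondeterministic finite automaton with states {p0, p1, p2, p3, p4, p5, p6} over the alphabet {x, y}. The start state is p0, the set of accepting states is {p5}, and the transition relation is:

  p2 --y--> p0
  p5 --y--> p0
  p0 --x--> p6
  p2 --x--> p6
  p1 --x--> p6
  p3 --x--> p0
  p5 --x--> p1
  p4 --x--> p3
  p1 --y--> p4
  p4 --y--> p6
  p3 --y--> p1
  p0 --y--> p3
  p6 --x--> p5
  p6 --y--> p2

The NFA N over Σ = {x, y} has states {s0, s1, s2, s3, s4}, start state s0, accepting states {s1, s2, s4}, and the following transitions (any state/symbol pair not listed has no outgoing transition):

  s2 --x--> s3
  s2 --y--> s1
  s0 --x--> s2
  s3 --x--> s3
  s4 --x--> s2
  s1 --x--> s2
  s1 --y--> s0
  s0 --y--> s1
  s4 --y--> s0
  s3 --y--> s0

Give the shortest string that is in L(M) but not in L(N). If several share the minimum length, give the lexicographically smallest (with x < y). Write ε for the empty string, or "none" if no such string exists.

xx

The string xx is accepted by M but not by N.
No shorter string lies in the difference, and xx is the lexicographically first length-2 string in L(M) \ L(N).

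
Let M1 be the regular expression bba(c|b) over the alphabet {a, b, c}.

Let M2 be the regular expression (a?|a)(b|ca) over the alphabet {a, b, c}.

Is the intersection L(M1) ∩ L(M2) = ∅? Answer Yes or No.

Converting the expression M1 to a DFA (subset construction, then merging equivalent states) gives the minimal DFA with states {r0, r1, r2, r3, r4, r5}, start state r0, accepting states {r5} and transitions r0: a→r1, b→r2, c→r1; r1: a→r1, b→r1, c→r1; r2: a→r1, b→r3, c→r1; r3: a→r4, b→r1, c→r1; r4: a→r1, b→r5, c→r5; r5: a→r1, b→r1, c→r1.
Converting the expression M2 to a DFA (subset construction, then merging equivalent states) gives the minimal DFA with states {t0, t1, t2, t3, t4}, start state t0, accepting states {t2} and transitions t0: a→t1, b→t2, c→t3; t1: a→t4, b→t2, c→t3; t2: a→t4, b→t4, c→t4; t3: a→t2, b→t4, c→t4; t4: a→t4, b→t4, c→t4.
Exploring the product automaton M1 × M2 from the start pair (r0, t0), following both machines on each input symbol, reaches 9 state pairs: (r0, t0), (r1, t1), (r2, t2), (r1, t3), (r1, t4), (r1, t2), (r3, t4), (r4, t4), (r5, t4).
M1 accepts in {r5} and M2 accepts in {t2}; no reachable pair has both components accepting, so no string drives both machines to acceptance simultaneously and L(M1) ∩ L(M2) = ∅.
So no string is accepted by both, and the intersection is empty.

Yes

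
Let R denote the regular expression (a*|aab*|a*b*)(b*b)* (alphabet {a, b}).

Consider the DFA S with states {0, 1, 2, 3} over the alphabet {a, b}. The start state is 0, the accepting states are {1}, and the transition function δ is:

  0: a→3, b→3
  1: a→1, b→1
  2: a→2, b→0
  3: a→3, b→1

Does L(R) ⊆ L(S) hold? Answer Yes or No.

The empty string ε is in L(R) but not in L(S).
So L(R) ⊄ L(S).

No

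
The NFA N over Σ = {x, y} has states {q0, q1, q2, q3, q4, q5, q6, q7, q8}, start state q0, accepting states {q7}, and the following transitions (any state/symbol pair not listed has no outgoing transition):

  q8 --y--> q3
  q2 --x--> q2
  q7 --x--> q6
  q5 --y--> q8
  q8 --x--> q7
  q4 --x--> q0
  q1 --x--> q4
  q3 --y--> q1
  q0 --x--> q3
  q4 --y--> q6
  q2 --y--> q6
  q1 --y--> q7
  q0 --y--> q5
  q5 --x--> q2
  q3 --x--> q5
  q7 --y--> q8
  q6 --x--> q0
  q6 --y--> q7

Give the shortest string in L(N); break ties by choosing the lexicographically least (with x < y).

xyy

A breadth-first search from q0 reaches an accepting state first via the path q0 → q3 → q1 → q7 on input xyy.
No string of length < 3 is accepted (BFS exhausts all shorter strings without reaching an accepting state), and xyy is the lexicographically least accepting string of length 3.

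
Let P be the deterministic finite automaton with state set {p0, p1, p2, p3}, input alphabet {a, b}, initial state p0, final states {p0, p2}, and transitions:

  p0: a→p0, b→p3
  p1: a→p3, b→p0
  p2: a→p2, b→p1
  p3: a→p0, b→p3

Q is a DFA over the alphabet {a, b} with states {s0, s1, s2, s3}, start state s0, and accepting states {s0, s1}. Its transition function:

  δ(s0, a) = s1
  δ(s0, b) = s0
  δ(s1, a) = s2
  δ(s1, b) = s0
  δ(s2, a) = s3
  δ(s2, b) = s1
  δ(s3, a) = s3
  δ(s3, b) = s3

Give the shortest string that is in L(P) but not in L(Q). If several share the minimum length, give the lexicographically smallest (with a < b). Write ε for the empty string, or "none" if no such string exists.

The string aa is accepted by P but not by Q.
No shorter string lies in the difference, and aa is the lexicographically first length-2 string in L(P) \ L(Q).

aa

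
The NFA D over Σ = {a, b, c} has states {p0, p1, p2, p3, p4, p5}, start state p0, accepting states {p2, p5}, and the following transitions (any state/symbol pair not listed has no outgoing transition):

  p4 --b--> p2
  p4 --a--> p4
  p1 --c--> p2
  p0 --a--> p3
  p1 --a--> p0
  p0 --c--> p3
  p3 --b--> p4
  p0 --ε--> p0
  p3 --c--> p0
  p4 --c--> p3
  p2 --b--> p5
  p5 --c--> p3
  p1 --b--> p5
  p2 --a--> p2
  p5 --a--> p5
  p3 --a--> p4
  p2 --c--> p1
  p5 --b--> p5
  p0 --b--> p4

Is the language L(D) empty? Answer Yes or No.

The string bb is accepted: the run p0 → p4 → p2 ends in the accepting state p2.
Since at least one string is accepted, L(D) is not empty.

No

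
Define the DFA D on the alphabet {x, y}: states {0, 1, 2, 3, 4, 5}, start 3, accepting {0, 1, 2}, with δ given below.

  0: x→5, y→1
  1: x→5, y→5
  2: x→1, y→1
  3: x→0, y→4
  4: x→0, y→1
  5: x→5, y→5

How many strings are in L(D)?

The useful subgraph on states {0, 1, 3, 4} is acyclic, so L(D) is finite; the longest accepting path visits 4 useful states, giving maximum string length 3.
Counting accepting paths from 3 by length: 1 of length 1, 3 of length 2, 1 of length 3. Total 5.

5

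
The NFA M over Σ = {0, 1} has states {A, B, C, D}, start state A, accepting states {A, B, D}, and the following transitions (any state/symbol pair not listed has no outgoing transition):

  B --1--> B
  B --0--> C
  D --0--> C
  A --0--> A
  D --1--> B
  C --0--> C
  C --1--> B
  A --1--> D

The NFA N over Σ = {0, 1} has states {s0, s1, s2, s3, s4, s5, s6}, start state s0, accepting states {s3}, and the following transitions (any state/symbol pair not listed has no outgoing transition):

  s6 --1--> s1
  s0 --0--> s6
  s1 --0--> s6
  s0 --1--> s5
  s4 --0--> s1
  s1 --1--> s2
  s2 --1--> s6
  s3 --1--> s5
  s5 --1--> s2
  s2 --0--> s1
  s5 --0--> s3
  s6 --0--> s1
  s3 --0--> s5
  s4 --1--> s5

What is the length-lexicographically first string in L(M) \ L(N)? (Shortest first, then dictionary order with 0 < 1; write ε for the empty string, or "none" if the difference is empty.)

ε

The empty string ε is accepted by M but not by N.
Since ε is the unique shortest string, it is the required witness.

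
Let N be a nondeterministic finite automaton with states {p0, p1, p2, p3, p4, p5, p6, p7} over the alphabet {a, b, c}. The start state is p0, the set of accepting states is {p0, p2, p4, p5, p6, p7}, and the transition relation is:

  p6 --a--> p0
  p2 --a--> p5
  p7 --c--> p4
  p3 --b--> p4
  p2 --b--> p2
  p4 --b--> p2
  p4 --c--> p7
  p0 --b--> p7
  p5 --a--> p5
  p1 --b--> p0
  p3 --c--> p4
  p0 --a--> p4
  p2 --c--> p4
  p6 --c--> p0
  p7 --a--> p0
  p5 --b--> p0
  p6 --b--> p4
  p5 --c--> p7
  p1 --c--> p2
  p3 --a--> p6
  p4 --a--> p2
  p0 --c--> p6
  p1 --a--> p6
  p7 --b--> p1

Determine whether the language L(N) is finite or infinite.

infinite

State p2 is reachable from the start and can reach an accepting state, and it lies on the cycle p2 → p2.
Traversing that cycle any number of times yields accepted strings of unbounded length, so the language is infinite.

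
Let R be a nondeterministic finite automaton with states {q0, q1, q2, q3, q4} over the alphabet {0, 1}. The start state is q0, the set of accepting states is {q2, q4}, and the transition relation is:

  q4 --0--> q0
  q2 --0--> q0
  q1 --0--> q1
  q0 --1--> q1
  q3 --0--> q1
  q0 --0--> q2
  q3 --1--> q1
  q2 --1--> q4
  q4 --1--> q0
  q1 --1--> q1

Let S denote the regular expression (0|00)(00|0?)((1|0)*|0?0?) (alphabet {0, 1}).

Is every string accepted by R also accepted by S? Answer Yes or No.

Yes

Converting the expression S to a DFA (subset construction, then merging equivalent states) gives the minimal DFA with states {s0, s1, s2}, start state s0, accepting states {s1} and transitions s0: 0→s1, 1→s2; s1: 0→s1, 1→s1; s2: 0→s2, 1→s2.
Exploring the product automaton R × S from the start pair (q0, s0), following both machines on each input symbol, reaches 6 state pairs: (q0, s0), (q2, s1), (q1, s2), (q0, s1), (q4, s1), (q1, s1).
R accepts in {q2, q4} and S accepts in {s1}. The reachable pairs whose R-component is accepting are (q2, s1), (q4, s1); in each of them the S-component is accepting too, so the product for L(R) \ L(S) (R-component accepting, S-component rejecting) has no reachable accepting pair and the difference is empty.
Hence every string in L(R) is also in L(S).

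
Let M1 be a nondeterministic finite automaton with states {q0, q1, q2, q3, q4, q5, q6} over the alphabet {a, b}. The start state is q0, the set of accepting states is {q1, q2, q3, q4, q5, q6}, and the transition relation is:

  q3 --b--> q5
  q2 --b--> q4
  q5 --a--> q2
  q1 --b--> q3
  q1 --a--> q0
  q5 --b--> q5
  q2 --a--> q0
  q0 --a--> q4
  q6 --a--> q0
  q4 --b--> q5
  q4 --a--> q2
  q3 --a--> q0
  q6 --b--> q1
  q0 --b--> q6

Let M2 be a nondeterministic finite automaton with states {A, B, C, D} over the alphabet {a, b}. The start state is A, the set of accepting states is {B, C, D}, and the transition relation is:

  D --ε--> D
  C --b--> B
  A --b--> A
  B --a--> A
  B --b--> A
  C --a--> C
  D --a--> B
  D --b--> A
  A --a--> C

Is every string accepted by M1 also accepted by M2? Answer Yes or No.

The string b is in L(M1) but not in L(M2).
So L(M1) ⊄ L(M2).

No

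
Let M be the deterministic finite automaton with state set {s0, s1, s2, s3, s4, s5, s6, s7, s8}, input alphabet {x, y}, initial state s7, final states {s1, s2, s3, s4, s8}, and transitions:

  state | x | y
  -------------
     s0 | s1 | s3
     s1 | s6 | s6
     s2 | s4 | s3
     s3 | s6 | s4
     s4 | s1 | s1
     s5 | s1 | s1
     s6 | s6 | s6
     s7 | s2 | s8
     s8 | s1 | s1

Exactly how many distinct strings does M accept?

The useful subgraph on states {s1, s2, s3, s4, s7, s8} is acyclic, so L(M) is finite; the longest accepting path visits 5 useful states, giving maximum string length 4.
Counting accepting paths from s7 by length: 2 of length 1, 4 of length 2, 3 of length 3, 2 of length 4. Total 11.

11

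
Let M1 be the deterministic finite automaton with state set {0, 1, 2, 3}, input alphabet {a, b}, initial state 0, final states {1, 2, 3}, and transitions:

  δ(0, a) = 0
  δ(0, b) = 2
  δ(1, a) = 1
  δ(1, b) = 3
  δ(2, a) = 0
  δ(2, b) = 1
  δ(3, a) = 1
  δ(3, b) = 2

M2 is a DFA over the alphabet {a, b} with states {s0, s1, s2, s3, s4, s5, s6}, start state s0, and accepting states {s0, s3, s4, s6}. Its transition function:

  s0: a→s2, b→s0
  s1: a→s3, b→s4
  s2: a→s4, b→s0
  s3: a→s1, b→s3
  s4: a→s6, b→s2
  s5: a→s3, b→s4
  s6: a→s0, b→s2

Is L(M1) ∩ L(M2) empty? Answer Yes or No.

No

The string b is accepted by both M1 and M2.
Hence L(M1) ∩ L(M2) ≠ ∅.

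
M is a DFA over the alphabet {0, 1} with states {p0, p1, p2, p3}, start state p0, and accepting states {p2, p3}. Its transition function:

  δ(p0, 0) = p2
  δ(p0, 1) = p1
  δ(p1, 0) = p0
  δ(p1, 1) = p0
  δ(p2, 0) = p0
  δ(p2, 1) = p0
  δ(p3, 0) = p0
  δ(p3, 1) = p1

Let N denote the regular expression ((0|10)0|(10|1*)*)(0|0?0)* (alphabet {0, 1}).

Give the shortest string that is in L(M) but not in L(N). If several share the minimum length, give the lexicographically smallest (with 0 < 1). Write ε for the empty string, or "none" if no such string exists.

010

The string 010 is accepted by M but not by N.
No shorter string lies in the difference, and 010 is the lexicographically first length-3 string in L(M) \ L(N).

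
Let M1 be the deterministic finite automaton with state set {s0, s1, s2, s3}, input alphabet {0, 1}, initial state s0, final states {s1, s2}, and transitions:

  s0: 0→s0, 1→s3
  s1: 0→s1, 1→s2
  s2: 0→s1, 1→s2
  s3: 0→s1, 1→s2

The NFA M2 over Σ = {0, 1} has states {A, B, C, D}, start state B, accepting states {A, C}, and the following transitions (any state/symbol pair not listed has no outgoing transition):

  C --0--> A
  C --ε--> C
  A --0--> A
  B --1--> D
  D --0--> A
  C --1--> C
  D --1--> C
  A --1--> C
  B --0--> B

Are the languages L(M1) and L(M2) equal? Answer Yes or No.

Yes

Exploring the product automaton M1 × M2 from the start pair (s0, B), following both machines on each input symbol, reaches 4 state pairs: (s0, B), (s3, D), (s1, A), (s2, C).
M1 accepts in {s1, s2} and M2 accepts in {A, C}. In every reachable pair the two components are either both accepting — (s1, A), (s2, C) — or both non-accepting, so no string is accepted by exactly one of the machines: L(M1) \ L(M2) and L(M2) \ L(M1) are both empty.
Hence every string is accepted by M1 iff it is accepted by M2, and the two languages coincide.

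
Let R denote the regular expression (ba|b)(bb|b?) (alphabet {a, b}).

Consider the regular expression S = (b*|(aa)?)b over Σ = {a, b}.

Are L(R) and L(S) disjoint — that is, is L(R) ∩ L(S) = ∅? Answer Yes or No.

The string b is accepted by both R and S.
Hence L(R) ∩ L(S) ≠ ∅.

No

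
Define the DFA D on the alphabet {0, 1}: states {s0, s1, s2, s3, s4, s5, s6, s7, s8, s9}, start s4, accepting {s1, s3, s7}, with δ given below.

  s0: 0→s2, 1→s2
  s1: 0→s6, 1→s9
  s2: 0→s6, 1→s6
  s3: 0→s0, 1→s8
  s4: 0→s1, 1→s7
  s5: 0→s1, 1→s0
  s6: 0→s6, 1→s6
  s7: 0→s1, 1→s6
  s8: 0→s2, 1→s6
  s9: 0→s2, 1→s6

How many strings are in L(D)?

3

The useful subgraph on states {s1, s4, s7} is acyclic, so L(D) is finite; the longest accepting path visits 3 useful states, giving maximum string length 2.
Counting accepting paths from s4 by length: 2 of length 1, 1 of length 2. Total 3.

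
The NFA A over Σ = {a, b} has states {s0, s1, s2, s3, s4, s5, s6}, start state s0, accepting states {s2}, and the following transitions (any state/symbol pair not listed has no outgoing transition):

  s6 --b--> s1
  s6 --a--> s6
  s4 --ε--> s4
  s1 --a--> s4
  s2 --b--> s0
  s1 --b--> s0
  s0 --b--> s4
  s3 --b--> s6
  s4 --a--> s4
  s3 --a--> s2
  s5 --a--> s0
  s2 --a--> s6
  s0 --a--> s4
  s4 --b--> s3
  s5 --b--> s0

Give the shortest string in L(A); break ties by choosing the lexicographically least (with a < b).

A breadth-first search from s0 reaches an accepting state first via the path s0 → s4 → s3 → s2 on input aba.
No string of length < 3 is accepted (BFS exhausts all shorter strings without reaching an accepting state), and aba is the lexicographically least accepting string of length 3.

aba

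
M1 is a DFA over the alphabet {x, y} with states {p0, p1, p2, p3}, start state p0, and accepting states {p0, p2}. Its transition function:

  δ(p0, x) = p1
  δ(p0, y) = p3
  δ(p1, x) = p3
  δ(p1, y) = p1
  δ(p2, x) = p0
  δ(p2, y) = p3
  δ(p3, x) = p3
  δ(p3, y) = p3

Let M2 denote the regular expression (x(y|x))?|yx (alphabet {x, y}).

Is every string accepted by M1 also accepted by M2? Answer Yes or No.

Yes

Converting the expression M2 to a DFA (subset construction, then merging equivalent states) gives the minimal DFA with states {r0, r1, r2, r3, r4}, start state r0, accepting states {r0, r3} and transitions r0: x→r1, y→r2; r1: x→r3, y→r3; r2: x→r3, y→r4; r3: x→r4, y→r4; r4: x→r4, y→r4.
Exploring the product automaton M1 × M2 from the start pair (p0, r0), following both machines on each input symbol, reaches 7 state pairs: (p0, r0), (p1, r1), (p3, r2), (p3, r3), (p1, r3), (p3, r4), (p1, r4).
M1 accepts in {p0, p2} and M2 accepts in {r0, r3}. The reachable pairs whose M1-component is accepting are (p0, r0); in each of them the M2-component is accepting too, so the product for L(M1) \ L(M2) (M1-component accepting, M2-component rejecting) has no reachable accepting pair and the difference is empty.
Hence every string in L(M1) is also in L(M2).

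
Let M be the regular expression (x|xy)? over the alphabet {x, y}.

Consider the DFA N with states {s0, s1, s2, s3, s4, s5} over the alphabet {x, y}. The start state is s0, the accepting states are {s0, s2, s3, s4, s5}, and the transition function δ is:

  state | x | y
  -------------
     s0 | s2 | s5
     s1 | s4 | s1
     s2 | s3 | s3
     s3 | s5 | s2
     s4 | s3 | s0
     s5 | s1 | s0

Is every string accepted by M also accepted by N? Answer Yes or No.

Converting the expression M to a DFA (subset construction, then merging equivalent states) gives the minimal DFA with states {m0, m1, m2, m3}, start state m0, accepting states {m0, m1, m3} and transitions m0: x→m1, y→m2; m1: x→m2, y→m3; m2: x→m2, y→m2; m3: x→m2, y→m2.
Exploring the product automaton M × N from the start pair (m0, s0), following both machines on each input symbol, reaches 9 state pairs: (m0, s0), (m1, s2), (m2, s5), (m2, s3), (m3, s3), (m2, s1), (m2, s0), (m2, s2), (m2, s4).
M accepts in {m0, m1, m3} and N accepts in {s0, s2, s3, s4, s5}. The reachable pairs whose M-component is accepting are (m0, s0), (m1, s2), (m3, s3); in each of them the N-component is accepting too, so the product for L(M) \ L(N) (M-component accepting, N-component rejecting) has no reachable accepting pair and the difference is empty.
Hence every string in L(M) is also in L(N).

Yes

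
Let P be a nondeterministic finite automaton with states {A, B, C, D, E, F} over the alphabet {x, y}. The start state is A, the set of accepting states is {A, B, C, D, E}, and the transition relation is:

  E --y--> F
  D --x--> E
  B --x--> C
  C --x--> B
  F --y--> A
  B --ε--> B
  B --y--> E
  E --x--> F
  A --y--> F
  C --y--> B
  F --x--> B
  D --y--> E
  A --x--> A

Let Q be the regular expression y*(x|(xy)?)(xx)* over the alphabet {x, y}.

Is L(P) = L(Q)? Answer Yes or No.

The string xyx is accepted by P but rejected by Q.
So L(P) ≠ L(Q).

No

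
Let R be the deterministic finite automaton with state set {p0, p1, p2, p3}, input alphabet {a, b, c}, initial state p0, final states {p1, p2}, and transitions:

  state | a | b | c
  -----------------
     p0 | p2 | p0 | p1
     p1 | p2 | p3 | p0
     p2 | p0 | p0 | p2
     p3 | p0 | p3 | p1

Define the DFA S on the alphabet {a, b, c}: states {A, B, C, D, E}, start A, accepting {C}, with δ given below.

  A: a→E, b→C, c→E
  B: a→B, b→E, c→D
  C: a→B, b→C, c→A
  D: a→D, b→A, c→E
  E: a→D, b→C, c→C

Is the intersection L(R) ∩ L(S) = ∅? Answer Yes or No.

The string ac is accepted by both R and S.
Hence L(R) ∩ L(S) ≠ ∅.

No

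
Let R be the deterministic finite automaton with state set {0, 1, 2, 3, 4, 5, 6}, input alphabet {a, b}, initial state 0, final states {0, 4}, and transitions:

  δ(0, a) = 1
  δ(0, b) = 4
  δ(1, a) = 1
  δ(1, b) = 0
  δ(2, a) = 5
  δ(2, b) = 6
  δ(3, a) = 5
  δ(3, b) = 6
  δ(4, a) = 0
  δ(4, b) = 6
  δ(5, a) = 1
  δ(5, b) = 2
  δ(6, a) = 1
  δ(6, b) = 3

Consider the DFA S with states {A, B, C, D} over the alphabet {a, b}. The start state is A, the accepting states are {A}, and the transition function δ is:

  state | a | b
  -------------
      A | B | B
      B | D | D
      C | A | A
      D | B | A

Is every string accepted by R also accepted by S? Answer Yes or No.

The string b is in L(R) but not in L(S).
So L(R) ⊄ L(S).

No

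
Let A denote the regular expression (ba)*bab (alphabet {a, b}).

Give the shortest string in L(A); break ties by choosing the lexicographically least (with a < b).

bab

By inspection of the expression, no string of length less than 3 matches, and bab is the lexicographically first match of length 3.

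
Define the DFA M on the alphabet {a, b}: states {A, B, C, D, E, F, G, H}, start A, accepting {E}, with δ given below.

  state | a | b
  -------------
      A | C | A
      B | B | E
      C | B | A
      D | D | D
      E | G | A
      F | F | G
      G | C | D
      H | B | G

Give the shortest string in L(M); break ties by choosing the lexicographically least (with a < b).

aab

A breadth-first search from A reaches an accepting state first via the path A → C → B → E on input aab.
No string of length < 3 is accepted (BFS exhausts all shorter strings without reaching an accepting state), and aab is the lexicographically least accepting string of length 3.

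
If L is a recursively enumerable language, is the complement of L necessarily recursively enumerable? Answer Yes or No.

No

If both L and its complement were r.e., running the two recognisers in parallel would decide L, so L would be recursive; but there are r.e. languages that are not recursive (e.g. the halting problem), and their complements are therefore not r.e.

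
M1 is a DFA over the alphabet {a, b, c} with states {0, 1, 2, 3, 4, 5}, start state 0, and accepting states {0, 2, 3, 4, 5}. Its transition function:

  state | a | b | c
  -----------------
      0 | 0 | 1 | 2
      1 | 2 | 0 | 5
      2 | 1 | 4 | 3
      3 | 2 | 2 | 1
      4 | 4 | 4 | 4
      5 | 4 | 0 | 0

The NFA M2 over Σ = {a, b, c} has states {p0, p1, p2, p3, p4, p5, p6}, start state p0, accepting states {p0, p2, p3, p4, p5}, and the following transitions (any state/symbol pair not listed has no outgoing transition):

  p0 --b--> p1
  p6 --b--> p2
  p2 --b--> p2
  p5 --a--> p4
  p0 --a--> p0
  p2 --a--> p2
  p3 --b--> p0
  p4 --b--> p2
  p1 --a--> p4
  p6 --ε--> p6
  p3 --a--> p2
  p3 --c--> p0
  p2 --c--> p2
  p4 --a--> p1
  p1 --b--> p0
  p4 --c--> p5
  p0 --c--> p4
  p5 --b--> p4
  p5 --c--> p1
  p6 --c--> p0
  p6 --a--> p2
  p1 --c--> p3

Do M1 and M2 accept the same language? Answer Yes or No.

Yes

Exploring the product automaton M1 × M2 from the start pair (0, p0), following both machines on each input symbol, reaches 6 state pairs: (0, p0), (1, p1), (2, p4), (5, p3), (4, p2), (3, p5).
M1 accepts in {0, 2, 3, 4, 5} and M2 accepts in {p0, p2, p3, p4, p5}. In every reachable pair the two components are either both accepting — (0, p0), (2, p4), (5, p3), (4, p2), (3, p5) — or both non-accepting, so no string is accepted by exactly one of the machines: L(M1) \ L(M2) and L(M2) \ L(M1) are both empty.
Hence every string is accepted by M1 iff it is accepted by M2, and the two languages coincide.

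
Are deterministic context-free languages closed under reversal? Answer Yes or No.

No

L = {c bⁿaⁿ : n≥0} ∪ {d b²ⁿaⁿ : n≥0} is a DCFL: the first symbol tells a deterministic PDA whether to pop one or two b's per a. Its reversal Lᴿ = {aⁿbⁿ c : n≥0} ∪ {aⁿb²ⁿ d : n≥0} is not. DCFLs are closed under right quotient by regular languages, and Lᴿ/{c, d} = {aⁿbⁿ : n≥0} ∪ {aⁿb²ⁿ : n≥0} — the standard context-free language accepted by no deterministic PDA (intuitively the machine would have to commit to a b-to-a ratio before the distinguishing marker arrives; formally, a DPDA for it would have a single run on aⁿb²ⁿ, accepting after the prefix aⁿbⁿ and accepting again after n more b's; an ordinary PDA that simulates it on a's and b's and, at any moment when it is accepting, may switch to reading only a fresh letter e while feeding each e to the simulation as a b, would accept aⁱbʲeᵏ (k≥1) exactly when both aⁱbʲ and aⁱbʲ⁺ᵏ are in the language, i.e. its language intersected with the regular set a*b*e⁺ would be exactly {aⁿbⁿeⁿ : n≥1} — impossible, since context-free languages are closed under intersection with regular sets and {aⁿbⁿeⁿ} is not context-free). So Lᴿ cannot be a DCFL.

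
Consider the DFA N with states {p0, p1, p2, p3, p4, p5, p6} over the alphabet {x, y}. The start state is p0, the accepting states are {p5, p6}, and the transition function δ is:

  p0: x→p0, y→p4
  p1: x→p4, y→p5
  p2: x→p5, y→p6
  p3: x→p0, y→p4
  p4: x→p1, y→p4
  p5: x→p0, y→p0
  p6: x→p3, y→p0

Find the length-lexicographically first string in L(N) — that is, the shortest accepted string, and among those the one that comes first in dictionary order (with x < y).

yxy

A breadth-first search from p0 reaches an accepting state first via the path p0 → p4 → p1 → p5 on input yxy.
No string of length < 3 is accepted (BFS exhausts all shorter strings without reaching an accepting state), and yxy is the lexicographically least accepting string of length 3.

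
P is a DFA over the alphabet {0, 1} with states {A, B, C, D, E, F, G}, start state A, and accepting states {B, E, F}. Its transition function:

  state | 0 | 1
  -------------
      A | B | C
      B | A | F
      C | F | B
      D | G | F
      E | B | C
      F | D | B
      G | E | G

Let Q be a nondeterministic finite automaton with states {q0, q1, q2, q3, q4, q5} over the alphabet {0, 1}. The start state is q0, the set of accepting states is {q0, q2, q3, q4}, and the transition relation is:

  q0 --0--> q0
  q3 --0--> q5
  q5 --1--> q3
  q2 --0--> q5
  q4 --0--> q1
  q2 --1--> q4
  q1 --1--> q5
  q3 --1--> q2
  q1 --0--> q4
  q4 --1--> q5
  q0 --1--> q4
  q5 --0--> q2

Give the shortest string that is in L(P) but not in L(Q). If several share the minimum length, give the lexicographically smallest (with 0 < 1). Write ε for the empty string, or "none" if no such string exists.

The string 10 is accepted by P but not by Q.
No shorter string lies in the difference, and 10 is the lexicographically first length-2 string in L(P) \ L(Q).

10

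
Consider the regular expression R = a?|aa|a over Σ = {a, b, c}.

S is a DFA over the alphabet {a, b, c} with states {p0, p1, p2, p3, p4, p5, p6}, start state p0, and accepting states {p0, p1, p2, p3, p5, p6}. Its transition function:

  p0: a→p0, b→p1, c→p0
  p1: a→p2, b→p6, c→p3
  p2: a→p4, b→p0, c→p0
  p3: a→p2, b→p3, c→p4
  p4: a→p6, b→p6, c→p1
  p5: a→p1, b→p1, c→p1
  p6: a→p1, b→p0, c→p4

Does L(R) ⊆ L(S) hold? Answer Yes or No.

Converting the expression R to a DFA (subset construction, then merging equivalent states) gives the minimal DFA with states {r0, r1, r2, r3}, start state r0, accepting states {r0, r1, r3} and transitions r0: a→r1, b→r2, c→r2; r1: a→r3, b→r2, c→r2; r2: a→r2, b→r2, c→r2; r3: a→r2, b→r2, c→r2.
Exploring the product automaton R × S from the start pair (r0, p0), following both machines on each input symbol, reaches 9 state pairs: (r0, p0), (r1, p0), (r2, p1), (r2, p0), (r3, p0), (r2, p2), (r2, p6), (r2, p3), (r2, p4).
R accepts in {r0, r1, r3} and S accepts in {p0, p1, p2, p3, p5, p6}. The reachable pairs whose R-component is accepting are (r0, p0), (r1, p0), (r3, p0); in each of them the S-component is accepting too, so the product for L(R) \ L(S) (R-component accepting, S-component rejecting) has no reachable accepting pair and the difference is empty.
Hence every string in L(R) is also in L(S).

Yes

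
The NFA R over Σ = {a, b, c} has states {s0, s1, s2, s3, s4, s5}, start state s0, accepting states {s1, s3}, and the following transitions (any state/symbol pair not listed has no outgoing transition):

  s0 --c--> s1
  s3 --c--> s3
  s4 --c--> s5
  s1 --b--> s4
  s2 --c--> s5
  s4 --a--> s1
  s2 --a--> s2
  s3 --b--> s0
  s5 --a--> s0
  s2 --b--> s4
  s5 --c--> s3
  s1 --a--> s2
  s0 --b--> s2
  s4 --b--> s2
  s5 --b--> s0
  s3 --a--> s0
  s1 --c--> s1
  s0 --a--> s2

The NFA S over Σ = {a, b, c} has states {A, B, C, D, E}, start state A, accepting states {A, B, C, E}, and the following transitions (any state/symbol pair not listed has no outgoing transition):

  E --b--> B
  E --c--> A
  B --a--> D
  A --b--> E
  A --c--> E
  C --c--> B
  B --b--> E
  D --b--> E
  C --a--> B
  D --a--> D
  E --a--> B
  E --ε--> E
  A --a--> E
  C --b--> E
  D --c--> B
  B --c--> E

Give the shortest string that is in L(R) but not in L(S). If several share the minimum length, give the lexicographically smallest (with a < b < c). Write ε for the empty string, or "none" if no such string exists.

aba

The string aba is accepted by R but not by S.
No shorter string lies in the difference, and aba is the lexicographically first length-3 string in L(R) \ L(S).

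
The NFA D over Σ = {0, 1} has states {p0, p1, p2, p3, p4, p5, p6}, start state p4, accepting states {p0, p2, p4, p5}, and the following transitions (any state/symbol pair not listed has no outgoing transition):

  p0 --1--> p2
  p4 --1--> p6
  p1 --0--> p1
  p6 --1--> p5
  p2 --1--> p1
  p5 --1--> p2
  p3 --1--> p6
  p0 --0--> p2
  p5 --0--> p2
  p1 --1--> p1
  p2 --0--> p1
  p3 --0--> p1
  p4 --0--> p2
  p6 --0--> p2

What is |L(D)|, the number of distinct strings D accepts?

The useful subgraph on states {p2, p4, p5, p6} is acyclic, so L(D) is finite; the longest accepting path visits 4 useful states, giving maximum string length 3.
Counting accepting paths from p4 by length: 1 of length 0, 1 of length 1, 2 of length 2, 2 of length 3. Total 6.

6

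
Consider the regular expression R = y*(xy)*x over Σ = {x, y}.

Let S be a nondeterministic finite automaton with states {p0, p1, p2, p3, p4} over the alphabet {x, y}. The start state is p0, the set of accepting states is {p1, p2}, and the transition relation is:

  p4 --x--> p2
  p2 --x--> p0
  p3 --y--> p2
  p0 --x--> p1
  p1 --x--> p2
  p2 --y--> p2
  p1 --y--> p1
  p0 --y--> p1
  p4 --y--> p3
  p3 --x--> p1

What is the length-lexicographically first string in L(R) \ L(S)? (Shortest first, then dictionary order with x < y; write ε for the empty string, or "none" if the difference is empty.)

yxyx

The string yxyx is accepted by R but not by S.
No shorter string lies in the difference, and yxyx is the lexicographically first length-4 string in L(R) \ L(S).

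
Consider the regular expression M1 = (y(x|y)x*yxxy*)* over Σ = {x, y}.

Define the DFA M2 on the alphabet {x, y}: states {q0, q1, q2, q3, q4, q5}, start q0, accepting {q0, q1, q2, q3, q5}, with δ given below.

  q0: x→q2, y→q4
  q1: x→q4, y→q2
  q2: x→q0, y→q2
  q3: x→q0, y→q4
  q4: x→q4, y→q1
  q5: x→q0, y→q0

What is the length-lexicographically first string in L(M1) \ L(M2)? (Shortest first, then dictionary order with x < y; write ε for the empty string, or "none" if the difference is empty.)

yxyxx

The string yxyxx is accepted by M1 but not by M2.
No shorter string lies in the difference, and yxyxx is the lexicographically first length-5 string in L(M1) \ L(M2).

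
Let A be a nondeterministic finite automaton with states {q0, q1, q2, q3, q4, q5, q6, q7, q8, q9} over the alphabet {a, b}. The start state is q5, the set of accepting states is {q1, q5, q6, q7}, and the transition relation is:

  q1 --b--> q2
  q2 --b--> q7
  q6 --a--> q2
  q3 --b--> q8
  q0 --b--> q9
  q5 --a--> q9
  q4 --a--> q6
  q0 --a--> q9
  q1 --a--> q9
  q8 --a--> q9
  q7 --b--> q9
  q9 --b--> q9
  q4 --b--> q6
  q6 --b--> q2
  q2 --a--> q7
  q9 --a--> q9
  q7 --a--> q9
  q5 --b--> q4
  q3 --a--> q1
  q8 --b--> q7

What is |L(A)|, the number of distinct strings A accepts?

The useful subgraph on states {q2, q4, q5, q6, q7} is acyclic, so L(A) is finite; the longest accepting path visits 5 useful states, giving maximum string length 4.
Counting accepting paths from q5 by length: 1 of length 0, 2 of length 2, 8 of length 4. Total 11.

11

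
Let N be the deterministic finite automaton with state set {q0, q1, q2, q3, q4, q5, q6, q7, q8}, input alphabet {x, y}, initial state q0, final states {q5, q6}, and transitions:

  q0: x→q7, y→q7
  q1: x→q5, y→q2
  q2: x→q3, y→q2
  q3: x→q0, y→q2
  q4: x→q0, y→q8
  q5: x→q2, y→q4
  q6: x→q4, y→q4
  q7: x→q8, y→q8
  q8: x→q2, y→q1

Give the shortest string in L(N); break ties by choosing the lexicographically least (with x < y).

A breadth-first search from q0 reaches an accepting state first via the path q0 → q7 → q8 → q1 → q5 on input xxyx.
No string of length < 4 is accepted (BFS exhausts all shorter strings without reaching an accepting state), and xxyx is the lexicographically least accepting string of length 4.

xxyx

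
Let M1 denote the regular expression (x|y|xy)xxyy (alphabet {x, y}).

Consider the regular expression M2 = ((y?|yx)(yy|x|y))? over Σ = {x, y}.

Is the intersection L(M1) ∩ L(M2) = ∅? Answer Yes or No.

Converting the expression M1 to a DFA (subset construction, then merging equivalent states) gives the minimal DFA with states {r0, r1, r2, r3, r4, r5, r6, r7}, start state r0, accepting states {r7} and transitions r0: x→r1, y→r2; r1: x→r3, y→r2; r2: x→r3, y→r4; r3: x→r5, y→r4; r4: x→r4, y→r4; r5: x→r4, y→r6; r6: x→r4, y→r7; r7: x→r4, y→r4.
Converting the expression M2 to a DFA (subset construction, then merging equivalent states) gives the minimal DFA with states {t0, t1, t2, t3, t4, t5}, start state t0, accepting states {t0, t1, t2, t4, t5} and transitions t0: x→t1, y→t2; t1: x→t3, y→t3; t2: x→t4, y→t5; t3: x→t3, y→t3; t4: x→t1, y→t5; t5: x→t3, y→t1.
Exploring the product automaton M1 × M2 from the start pair (r0, t0), following both machines on each input symbol, reaches 13 state pairs: (r0, t0), (r1, t1), (r2, t2), (r3, t3), (r2, t3), (r3, t4), (r4, t5), (r5, t3), (r4, t3), (r5, t1), (r4, t1), (r6, t3), (r7, t3).
M1 accepts in {r7} and M2 accepts in {t0, t1, t2, t4, t5}; no reachable pair has both components accepting, so no string drives both machines to acceptance simultaneously and L(M1) ∩ L(M2) = ∅.
So no string is accepted by both, and the intersection is empty.

Yes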